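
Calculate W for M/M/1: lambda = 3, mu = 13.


W = 1/(mu - lambda) = 1/(13 - 3) = 0.1 hours

0.1 hours


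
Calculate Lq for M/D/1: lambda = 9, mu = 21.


M/D/1: Lq = rho^2 / (2*(1-rho)) where rho = 9/21; Lq = 0.16

0.16


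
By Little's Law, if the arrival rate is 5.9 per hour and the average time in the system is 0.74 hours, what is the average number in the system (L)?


L = lambda * W = 5.9 * 0.74 = 4.37

4.37


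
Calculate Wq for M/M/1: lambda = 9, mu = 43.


rho = 9/43; Wq = rho/(mu - lambda) = 0.0062 hours

0.0062 hours


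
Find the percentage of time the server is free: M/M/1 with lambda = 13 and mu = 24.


Idle fraction = (1 - rho) * 100 = (1 - 13/24) * 100 = 45.8%

45.8%


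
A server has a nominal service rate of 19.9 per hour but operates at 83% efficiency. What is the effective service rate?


Effective rate = mu * efficiency = 19.9 * 0.83 = 16.52 per hour

16.52 per hour


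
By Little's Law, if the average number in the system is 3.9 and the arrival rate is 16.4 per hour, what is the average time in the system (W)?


W = L / lambda = 3.9 / 16.4 = 0.2378 hours

0.2378 hours


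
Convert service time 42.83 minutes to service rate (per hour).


mu = 60 / avg_service_time = 60 / 42.83 = 1.4 per hour

1.4 per hour


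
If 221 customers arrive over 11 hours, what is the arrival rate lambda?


lambda = total arrivals / time = 221 / 11 = 20.09 per hour

20.09 per hour


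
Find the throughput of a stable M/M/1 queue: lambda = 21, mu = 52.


For a stable queue (lambda < mu), throughput = lambda = 21 per hour

21 per hour


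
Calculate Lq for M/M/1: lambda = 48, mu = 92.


rho = 48/92; Lq = rho^2/(1-rho) = 0.57

0.57


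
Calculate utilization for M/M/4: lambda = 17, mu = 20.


rho = lambda/(c*mu) = 17/(4*20) = 0.2125

0.2125


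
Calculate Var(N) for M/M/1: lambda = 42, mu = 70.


rho = 42/70; Var(N) = rho/(1-rho)^2 = 3.75

3.75


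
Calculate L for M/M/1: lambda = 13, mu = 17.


rho = 13/17; L = rho/(1-rho) = 3.25

3.25


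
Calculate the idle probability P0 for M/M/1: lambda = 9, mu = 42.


P0 = 1 - rho = 1 - 9/42 = 0.7857

0.7857


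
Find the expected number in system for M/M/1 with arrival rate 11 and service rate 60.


rho = 11/60; L = rho/(1-rho) = 0.22

0.22


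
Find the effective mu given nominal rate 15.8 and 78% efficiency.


Effective rate = mu * efficiency = 15.8 * 0.78 = 12.32 per hour

12.32 per hour


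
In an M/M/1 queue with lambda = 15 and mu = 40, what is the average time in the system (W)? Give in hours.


W = 1/(mu - lambda) = 1/(40 - 15) = 0.04 hours

0.04 hours


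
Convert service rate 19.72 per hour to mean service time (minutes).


Mean service time = 60/mu = 60/19.72 = 3.04 minutes

3.04 minutes


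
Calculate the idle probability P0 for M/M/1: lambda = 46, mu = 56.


P0 = 1 - rho = 1 - 46/56 = 0.1786

0.1786


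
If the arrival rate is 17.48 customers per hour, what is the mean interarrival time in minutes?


Mean interarrival time = 60/lambda = 60/17.48 = 3.43 minutes

3.43 minutes


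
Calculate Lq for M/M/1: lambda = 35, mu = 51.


rho = 35/51; Lq = rho^2/(1-rho) = 1.5

1.5


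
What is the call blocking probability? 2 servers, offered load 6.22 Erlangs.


B(N,A) = (A^N/N!) / sum(A^k/k!, k=0..N) with N=2, A=6.22 = 0.7282

0.7282


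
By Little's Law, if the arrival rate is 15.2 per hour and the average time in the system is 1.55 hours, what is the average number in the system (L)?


L = lambda * W = 15.2 * 1.55 = 23.56

23.56


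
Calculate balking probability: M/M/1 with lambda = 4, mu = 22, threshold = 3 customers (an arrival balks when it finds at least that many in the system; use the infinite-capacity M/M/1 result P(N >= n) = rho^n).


P(N >= 3) = rho^3 = (4/22)^3 = 0.006

0.006


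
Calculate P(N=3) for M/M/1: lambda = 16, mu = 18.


rho = 16/18; P(n) = (1-rho)*rho^n = (1-16/18)*(16/18)^3 = 0.078

0.078


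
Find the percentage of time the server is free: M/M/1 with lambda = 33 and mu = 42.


Idle fraction = (1 - rho) * 100 = (1 - 33/42) * 100 = 21.4%

21.4%


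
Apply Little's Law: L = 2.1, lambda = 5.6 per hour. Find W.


W = L / lambda = 2.1 / 5.6 = 0.375 hours

0.375 hours


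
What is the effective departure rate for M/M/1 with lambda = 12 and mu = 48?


For a stable queue (lambda < mu), throughput = lambda = 12 per hour

12 per hour


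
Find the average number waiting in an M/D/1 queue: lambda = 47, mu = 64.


M/D/1: Lq = rho^2 / (2*(1-rho)) where rho = 47/64; Lq = 1.02

1.02


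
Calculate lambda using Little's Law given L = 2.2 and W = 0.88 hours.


lambda = L / W = 2.2 / 0.88 = 2.5 per hour

2.5 per hour


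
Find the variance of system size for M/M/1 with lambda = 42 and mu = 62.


rho = 42/62; Var(N) = rho/(1-rho)^2 = 6.51

6.51


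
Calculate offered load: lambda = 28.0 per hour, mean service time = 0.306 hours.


Offered load a = lambda * E[S] = 28.0 * 0.306 = 8.57 Erlangs

8.57 Erlangs


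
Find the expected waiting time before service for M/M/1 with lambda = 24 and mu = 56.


rho = 24/56; Wq = rho/(mu - lambda) = 0.0134 hours

0.0134 hours


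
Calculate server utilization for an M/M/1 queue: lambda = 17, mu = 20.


rho = lambda/mu = 17/20 = 0.85

0.85


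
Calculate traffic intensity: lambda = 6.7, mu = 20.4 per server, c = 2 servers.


rho = lambda / (c * mu) = 6.7 / (2 * 20.4) = 0.1642

0.1642


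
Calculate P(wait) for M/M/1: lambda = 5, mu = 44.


P(wait) = rho = lambda/mu = 5/44 = 0.1136

0.1136


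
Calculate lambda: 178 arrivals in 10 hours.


lambda = total arrivals / time = 178 / 10 = 17.8 per hour

17.8 per hour


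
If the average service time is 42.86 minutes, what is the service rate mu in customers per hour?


mu = 60 / avg_service_time = 60 / 42.86 = 1.4 per hour

1.4 per hour


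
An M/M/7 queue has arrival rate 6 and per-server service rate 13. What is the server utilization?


rho = lambda/(c*mu) = 6/(7*13) = 0.0659

0.0659


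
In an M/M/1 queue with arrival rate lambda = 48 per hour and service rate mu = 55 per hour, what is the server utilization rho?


rho = lambda/mu = 48/55 = 0.8727

0.8727


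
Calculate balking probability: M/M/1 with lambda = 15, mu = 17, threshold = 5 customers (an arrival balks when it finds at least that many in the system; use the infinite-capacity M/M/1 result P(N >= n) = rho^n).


P(N >= 5) = rho^5 = (15/17)^5 = 0.5348

0.5348


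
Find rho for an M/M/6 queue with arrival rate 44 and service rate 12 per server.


rho = lambda/(c*mu) = 44/(6*12) = 0.6111

0.6111


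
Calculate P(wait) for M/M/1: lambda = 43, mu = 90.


P(wait) = rho = lambda/mu = 43/90 = 0.4778

0.4778


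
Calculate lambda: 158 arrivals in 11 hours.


lambda = total arrivals / time = 158 / 11 = 14.36 per hour

14.36 per hour


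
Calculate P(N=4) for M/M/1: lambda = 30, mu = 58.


rho = 30/58; P(n) = (1-rho)*rho^n = (1-30/58)*(30/58)^4 = 0.0346

0.0346


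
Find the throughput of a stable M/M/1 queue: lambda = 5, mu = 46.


For a stable queue (lambda < mu), throughput = lambda = 5 per hour

5 per hour


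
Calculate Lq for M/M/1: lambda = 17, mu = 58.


rho = 17/58; Lq = rho^2/(1-rho) = 0.12

0.12


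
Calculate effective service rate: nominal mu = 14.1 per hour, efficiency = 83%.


Effective rate = mu * efficiency = 14.1 * 0.83 = 11.7 per hour

11.7 per hour


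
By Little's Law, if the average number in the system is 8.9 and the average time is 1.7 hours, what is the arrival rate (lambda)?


lambda = L / W = 8.9 / 1.7 = 5.24 per hour

5.24 per hour


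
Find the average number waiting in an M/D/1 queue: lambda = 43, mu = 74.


M/D/1: Lq = rho^2 / (2*(1-rho)) where rho = 43/74; Lq = 0.4

0.4


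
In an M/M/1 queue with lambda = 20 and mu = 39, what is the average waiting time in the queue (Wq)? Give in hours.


rho = 20/39; Wq = rho/(mu - lambda) = 0.027 hours

0.027 hours


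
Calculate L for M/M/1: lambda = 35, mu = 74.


rho = 35/74; L = rho/(1-rho) = 0.9

0.9


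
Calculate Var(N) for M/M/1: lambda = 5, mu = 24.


rho = 5/24; Var(N) = rho/(1-rho)^2 = 0.33

0.33


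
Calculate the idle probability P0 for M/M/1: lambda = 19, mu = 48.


P0 = 1 - rho = 1 - 19/48 = 0.6042

0.6042


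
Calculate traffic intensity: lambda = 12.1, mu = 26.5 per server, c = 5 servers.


rho = lambda / (c * mu) = 12.1 / (5 * 26.5) = 0.0913

0.0913


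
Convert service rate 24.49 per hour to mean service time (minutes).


Mean service time = 60/mu = 60/24.49 = 2.45 minutes

2.45 minutes


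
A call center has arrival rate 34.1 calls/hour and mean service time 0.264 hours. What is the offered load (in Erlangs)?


Offered load a = lambda * E[S] = 34.1 * 0.264 = 9.0 Erlangs

9.0 Erlangs


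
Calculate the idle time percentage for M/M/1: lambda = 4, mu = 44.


Idle fraction = (1 - rho) * 100 = (1 - 4/44) * 100 = 90.9%

90.9%


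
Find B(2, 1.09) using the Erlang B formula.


B(N,A) = (A^N/N!) / sum(A^k/k!, k=0..N) with N=2, A=1.09 = 0.2213

0.2213


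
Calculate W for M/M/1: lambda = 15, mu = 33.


W = 1/(mu - lambda) = 1/(33 - 15) = 0.0556 hours

0.0556 hours


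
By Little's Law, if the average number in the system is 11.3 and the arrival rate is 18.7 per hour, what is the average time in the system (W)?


W = L / lambda = 11.3 / 18.7 = 0.6043 hours

0.6043 hours


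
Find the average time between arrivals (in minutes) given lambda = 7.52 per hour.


Mean interarrival time = 60/lambda = 60/7.52 = 7.98 minutes

7.98 minutes


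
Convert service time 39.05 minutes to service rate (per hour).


mu = 60 / avg_service_time = 60 / 39.05 = 1.54 per hour

1.54 per hour


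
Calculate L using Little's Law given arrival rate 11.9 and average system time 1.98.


L = lambda * W = 11.9 * 1.98 = 23.56

23.56


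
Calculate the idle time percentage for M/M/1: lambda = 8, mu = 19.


Idle fraction = (1 - rho) * 100 = (1 - 8/19) * 100 = 57.9%

57.9%


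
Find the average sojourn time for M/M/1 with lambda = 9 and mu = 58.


W = 1/(mu - lambda) = 1/(58 - 9) = 0.0204 hours

0.0204 hours


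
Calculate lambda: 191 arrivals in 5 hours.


lambda = total arrivals / time = 191 / 5 = 38.2 per hour

38.2 per hour


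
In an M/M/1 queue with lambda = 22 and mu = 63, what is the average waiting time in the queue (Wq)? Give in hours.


rho = 22/63; Wq = rho/(mu - lambda) = 0.0085 hours

0.0085 hours


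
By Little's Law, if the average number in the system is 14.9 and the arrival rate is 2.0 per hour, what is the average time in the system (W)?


W = L / lambda = 14.9 / 2.0 = 7.45 hours

7.45 hours


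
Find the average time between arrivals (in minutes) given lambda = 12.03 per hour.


Mean interarrival time = 60/lambda = 60/12.03 = 4.99 minutes

4.99 minutes


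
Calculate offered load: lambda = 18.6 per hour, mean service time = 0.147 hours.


Offered load a = lambda * E[S] = 18.6 * 0.147 = 2.73 Erlangs

2.73 Erlangs


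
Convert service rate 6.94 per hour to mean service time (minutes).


Mean service time = 60/mu = 60/6.94 = 8.65 minutes

8.65 minutes


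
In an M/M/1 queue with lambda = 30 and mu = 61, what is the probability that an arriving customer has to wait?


P(wait) = rho = lambda/mu = 30/61 = 0.4918

0.4918


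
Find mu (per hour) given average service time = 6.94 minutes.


mu = 60 / avg_service_time = 60 / 6.94 = 8.65 per hour

8.65 per hour


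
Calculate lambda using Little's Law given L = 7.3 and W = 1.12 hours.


lambda = L / W = 7.3 / 1.12 = 6.52 per hour

6.52 per hour


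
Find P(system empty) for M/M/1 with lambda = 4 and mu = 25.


P0 = 1 - rho = 1 - 4/25 = 0.84

0.84


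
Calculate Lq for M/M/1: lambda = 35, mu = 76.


rho = 35/76; Lq = rho^2/(1-rho) = 0.39

0.39


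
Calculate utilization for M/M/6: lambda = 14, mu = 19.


rho = lambda/(c*mu) = 14/(6*19) = 0.1228

0.1228


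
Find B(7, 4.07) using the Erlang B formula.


B(N,A) = (A^N/N!) / sum(A^k/k!, k=0..N) with N=7, A=4.07 = 0.0664

0.0664


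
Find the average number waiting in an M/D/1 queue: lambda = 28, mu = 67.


M/D/1: Lq = rho^2 / (2*(1-rho)) where rho = 28/67; Lq = 0.15

0.15


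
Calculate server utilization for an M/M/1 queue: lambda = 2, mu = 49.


rho = lambda/mu = 2/49 = 0.0408

0.0408


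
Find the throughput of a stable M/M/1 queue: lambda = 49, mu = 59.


For a stable queue (lambda < mu), throughput = lambda = 49 per hour

49 per hour


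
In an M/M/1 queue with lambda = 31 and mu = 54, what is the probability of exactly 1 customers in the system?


rho = 31/54; P(n) = (1-rho)*rho^n = (1-31/54)*(31/54)^1 = 0.2445

0.2445


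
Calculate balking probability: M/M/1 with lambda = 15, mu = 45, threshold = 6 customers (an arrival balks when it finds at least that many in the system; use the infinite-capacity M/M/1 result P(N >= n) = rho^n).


P(N >= 6) = rho^6 = (15/45)^6 = 0.0014

0.0014


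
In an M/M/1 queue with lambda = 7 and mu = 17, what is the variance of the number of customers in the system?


rho = 7/17; Var(N) = rho/(1-rho)^2 = 1.19

1.19


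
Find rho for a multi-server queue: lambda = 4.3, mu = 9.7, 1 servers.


rho = lambda / (c * mu) = 4.3 / (1 * 9.7) = 0.4433

0.4433


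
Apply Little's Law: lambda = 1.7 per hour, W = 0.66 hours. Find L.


L = lambda * W = 1.7 * 0.66 = 1.12

1.12


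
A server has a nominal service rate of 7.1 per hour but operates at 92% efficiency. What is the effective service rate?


Effective rate = mu * efficiency = 7.1 * 0.92 = 6.53 per hour

6.53 per hour


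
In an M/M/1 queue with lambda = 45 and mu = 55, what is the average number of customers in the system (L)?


rho = 45/55; L = rho/(1-rho) = 4.5

4.5


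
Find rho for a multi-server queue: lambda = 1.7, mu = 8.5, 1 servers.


rho = lambda / (c * mu) = 1.7 / (1 * 8.5) = 0.2

0.2


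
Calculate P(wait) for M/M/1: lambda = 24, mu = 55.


P(wait) = rho = lambda/mu = 24/55 = 0.4364

0.4364


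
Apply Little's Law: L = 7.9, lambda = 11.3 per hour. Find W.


W = L / lambda = 7.9 / 11.3 = 0.6991 hours

0.6991 hours


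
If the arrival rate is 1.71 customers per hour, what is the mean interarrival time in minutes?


Mean interarrival time = 60/lambda = 60/1.71 = 35.09 minutes

35.09 minutes


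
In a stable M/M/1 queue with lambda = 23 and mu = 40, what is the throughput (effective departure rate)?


For a stable queue (lambda < mu), throughput = lambda = 23 per hour

23 per hour


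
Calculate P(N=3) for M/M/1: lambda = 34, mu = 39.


rho = 34/39; P(n) = (1-rho)*rho^n = (1-34/39)*(34/39)^3 = 0.0849

0.0849


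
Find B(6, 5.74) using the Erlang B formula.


B(N,A) = (A^N/N!) / sum(A^k/k!, k=0..N) with N=6, A=5.74 = 0.2464

0.2464


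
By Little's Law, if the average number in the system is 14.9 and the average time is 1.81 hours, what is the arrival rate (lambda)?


lambda = L / W = 14.9 / 1.81 = 8.23 per hour

8.23 per hour


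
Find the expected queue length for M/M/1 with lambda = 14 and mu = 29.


rho = 14/29; Lq = rho^2/(1-rho) = 0.45

0.45


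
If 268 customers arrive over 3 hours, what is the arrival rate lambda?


lambda = total arrivals / time = 268 / 3 = 89.33 per hour

89.33 per hour


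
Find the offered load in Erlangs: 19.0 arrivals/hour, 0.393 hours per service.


Offered load a = lambda * E[S] = 19.0 * 0.393 = 7.47 Erlangs

7.47 Erlangs


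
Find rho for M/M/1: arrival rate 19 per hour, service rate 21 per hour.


rho = lambda/mu = 19/21 = 0.9048

0.9048


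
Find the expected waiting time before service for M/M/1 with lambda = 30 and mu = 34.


rho = 30/34; Wq = rho/(mu - lambda) = 0.2206 hours

0.2206 hours


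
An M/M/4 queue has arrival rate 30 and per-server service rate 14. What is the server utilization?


rho = lambda/(c*mu) = 30/(4*14) = 0.5357

0.5357


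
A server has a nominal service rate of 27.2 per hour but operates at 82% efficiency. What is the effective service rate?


Effective rate = mu * efficiency = 27.2 * 0.82 = 22.3 per hour

22.3 per hour


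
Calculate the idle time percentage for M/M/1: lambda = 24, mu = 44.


Idle fraction = (1 - rho) * 100 = (1 - 24/44) * 100 = 45.5%

45.5%


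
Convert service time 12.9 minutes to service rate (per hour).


mu = 60 / avg_service_time = 60 / 12.9 = 4.65 per hour

4.65 per hour


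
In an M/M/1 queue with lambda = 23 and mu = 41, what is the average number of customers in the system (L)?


rho = 23/41; L = rho/(1-rho) = 1.28

1.28


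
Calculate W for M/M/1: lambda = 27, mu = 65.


W = 1/(mu - lambda) = 1/(65 - 27) = 0.0263 hours

0.0263 hours


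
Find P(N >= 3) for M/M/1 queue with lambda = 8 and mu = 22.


P(N >= 3) = rho^3 = (8/22)^3 = 0.0481

0.0481


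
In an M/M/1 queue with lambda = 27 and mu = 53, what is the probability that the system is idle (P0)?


P0 = 1 - rho = 1 - 27/53 = 0.4906

0.4906


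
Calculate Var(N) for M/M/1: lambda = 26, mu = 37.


rho = 26/37; Var(N) = rho/(1-rho)^2 = 7.95

7.95


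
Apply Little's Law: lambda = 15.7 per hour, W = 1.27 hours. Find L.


L = lambda * W = 15.7 * 1.27 = 19.94

19.94


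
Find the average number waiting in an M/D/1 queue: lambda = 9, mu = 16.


M/D/1: Lq = rho^2 / (2*(1-rho)) where rho = 9/16; Lq = 0.36

0.36


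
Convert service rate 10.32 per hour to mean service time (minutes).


Mean service time = 60/mu = 60/10.32 = 5.81 minutes

5.81 minutes


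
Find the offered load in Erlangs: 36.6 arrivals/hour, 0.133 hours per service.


Offered load a = lambda * E[S] = 36.6 * 0.133 = 4.87 Erlangs

4.87 Erlangs


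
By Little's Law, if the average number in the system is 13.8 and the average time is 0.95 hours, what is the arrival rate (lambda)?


lambda = L / W = 13.8 / 0.95 = 14.53 per hour

14.53 per hour


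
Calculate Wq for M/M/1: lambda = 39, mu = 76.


rho = 39/76; Wq = rho/(mu - lambda) = 0.0139 hours

0.0139 hours


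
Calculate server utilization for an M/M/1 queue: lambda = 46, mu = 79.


rho = lambda/mu = 46/79 = 0.5823

0.5823


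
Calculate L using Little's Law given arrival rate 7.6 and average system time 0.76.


L = lambda * W = 7.6 * 0.76 = 5.78

5.78


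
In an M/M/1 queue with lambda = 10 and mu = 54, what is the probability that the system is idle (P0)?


P0 = 1 - rho = 1 - 10/54 = 0.8148

0.8148


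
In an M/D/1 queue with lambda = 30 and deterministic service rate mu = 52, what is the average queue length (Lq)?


M/D/1: Lq = rho^2 / (2*(1-rho)) where rho = 30/52; Lq = 0.39

0.39


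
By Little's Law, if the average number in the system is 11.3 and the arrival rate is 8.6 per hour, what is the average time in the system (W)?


W = L / lambda = 11.3 / 8.6 = 1.314 hours

1.314 hours


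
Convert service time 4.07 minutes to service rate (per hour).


mu = 60 / avg_service_time = 60 / 4.07 = 14.74 per hour

14.74 per hour


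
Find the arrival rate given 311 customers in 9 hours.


lambda = total arrivals / time = 311 / 9 = 34.56 per hour

34.56 per hour


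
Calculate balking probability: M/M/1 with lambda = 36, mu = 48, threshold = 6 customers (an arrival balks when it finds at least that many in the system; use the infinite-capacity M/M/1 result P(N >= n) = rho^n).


P(N >= 6) = rho^6 = (36/48)^6 = 0.178

0.178


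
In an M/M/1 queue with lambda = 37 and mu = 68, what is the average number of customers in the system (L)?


rho = 37/68; L = rho/(1-rho) = 1.19

1.19


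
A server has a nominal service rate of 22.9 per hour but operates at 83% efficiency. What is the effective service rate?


Effective rate = mu * efficiency = 22.9 * 0.83 = 19.01 per hour

19.01 per hour


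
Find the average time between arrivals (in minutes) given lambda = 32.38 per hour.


Mean interarrival time = 60/lambda = 60/32.38 = 1.85 minutes

1.85 minutes


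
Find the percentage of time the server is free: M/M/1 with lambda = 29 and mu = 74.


Idle fraction = (1 - rho) * 100 = (1 - 29/74) * 100 = 60.8%

60.8%


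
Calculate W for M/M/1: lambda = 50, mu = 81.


W = 1/(mu - lambda) = 1/(81 - 50) = 0.0323 hours

0.0323 hours


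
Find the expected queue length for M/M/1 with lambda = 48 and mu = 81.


rho = 48/81; Lq = rho^2/(1-rho) = 0.86

0.86


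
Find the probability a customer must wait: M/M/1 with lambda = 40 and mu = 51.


P(wait) = rho = lambda/mu = 40/51 = 0.7843

0.7843


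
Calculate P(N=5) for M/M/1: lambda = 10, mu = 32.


rho = 10/32; P(n) = (1-rho)*rho^n = (1-10/32)*(10/32)^5 = 0.002

0.002


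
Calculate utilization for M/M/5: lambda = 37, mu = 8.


rho = lambda/(c*mu) = 37/(5*8) = 0.925

0.925


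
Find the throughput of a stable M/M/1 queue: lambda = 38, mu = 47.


For a stable queue (lambda < mu), throughput = lambda = 38 per hour

38 per hour


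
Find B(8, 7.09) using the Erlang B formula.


B(N,A) = (A^N/N!) / sum(A^k/k!, k=0..N) with N=8, A=7.09 = 0.184

0.184


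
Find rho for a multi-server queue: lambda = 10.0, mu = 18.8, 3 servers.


rho = lambda / (c * mu) = 10.0 / (3 * 18.8) = 0.1773

0.1773


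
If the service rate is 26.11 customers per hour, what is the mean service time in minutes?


Mean service time = 60/mu = 60/26.11 = 2.3 minutes

2.3 minutes


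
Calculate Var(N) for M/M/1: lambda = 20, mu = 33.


rho = 20/33; Var(N) = rho/(1-rho)^2 = 3.91

3.91


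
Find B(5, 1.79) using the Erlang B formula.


B(N,A) = (A^N/N!) / sum(A^k/k!, k=0..N) with N=5, A=1.79 = 0.0258

0.0258


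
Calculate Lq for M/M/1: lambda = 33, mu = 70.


rho = 33/70; Lq = rho^2/(1-rho) = 0.42

0.42


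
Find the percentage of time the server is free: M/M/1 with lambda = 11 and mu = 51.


Idle fraction = (1 - rho) * 100 = (1 - 11/51) * 100 = 78.4%

78.4%


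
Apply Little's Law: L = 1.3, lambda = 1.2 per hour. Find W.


W = L / lambda = 1.3 / 1.2 = 1.0833 hours

1.0833 hours


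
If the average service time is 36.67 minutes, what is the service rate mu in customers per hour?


mu = 60 / avg_service_time = 60 / 36.67 = 1.64 per hour

1.64 per hour


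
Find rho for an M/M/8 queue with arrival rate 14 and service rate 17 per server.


rho = lambda/(c*mu) = 14/(8*17) = 0.1029

0.1029


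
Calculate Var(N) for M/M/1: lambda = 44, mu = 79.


rho = 44/79; Var(N) = rho/(1-rho)^2 = 2.84

2.84


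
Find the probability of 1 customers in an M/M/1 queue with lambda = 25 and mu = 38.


rho = 25/38; P(n) = (1-rho)*rho^n = (1-25/38)*(25/38)^1 = 0.2251

0.2251


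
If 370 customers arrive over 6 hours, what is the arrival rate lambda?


lambda = total arrivals / time = 370 / 6 = 61.67 per hour

61.67 per hour


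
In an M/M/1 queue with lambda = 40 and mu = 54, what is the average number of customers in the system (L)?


rho = 40/54; L = rho/(1-rho) = 2.86

2.86


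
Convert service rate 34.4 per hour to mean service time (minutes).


Mean service time = 60/mu = 60/34.4 = 1.74 minutes

1.74 minutes


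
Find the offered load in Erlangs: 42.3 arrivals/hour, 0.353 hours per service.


Offered load a = lambda * E[S] = 42.3 * 0.353 = 14.93 Erlangs

14.93 Erlangs


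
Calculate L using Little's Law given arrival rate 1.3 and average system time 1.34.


L = lambda * W = 1.3 * 1.34 = 1.74

1.74


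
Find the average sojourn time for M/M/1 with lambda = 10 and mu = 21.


W = 1/(mu - lambda) = 1/(21 - 10) = 0.0909 hours

0.0909 hours


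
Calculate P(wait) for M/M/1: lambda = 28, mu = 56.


P(wait) = rho = lambda/mu = 28/56 = 0.5

0.5


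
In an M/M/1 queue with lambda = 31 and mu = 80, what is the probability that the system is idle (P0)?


P0 = 1 - rho = 1 - 31/80 = 0.6125

0.6125


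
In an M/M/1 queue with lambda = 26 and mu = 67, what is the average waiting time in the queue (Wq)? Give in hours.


rho = 26/67; Wq = rho/(mu - lambda) = 0.0095 hours

0.0095 hours


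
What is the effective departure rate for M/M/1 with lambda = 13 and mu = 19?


For a stable queue (lambda < mu), throughput = lambda = 13 per hour

13 per hour


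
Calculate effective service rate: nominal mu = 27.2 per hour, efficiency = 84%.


Effective rate = mu * efficiency = 27.2 * 0.84 = 22.85 per hour

22.85 per hour


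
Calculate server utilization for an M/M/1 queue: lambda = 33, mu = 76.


rho = lambda/mu = 33/76 = 0.4342

0.4342


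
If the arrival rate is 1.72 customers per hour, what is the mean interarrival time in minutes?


Mean interarrival time = 60/lambda = 60/1.72 = 34.88 minutes

34.88 minutes


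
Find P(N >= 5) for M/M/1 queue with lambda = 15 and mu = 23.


P(N >= 5) = rho^5 = (15/23)^5 = 0.118

0.118


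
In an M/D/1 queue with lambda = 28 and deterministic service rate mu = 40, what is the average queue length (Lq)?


M/D/1: Lq = rho^2 / (2*(1-rho)) where rho = 28/40; Lq = 0.82

0.82


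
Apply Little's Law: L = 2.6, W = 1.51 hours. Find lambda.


lambda = L / W = 2.6 / 1.51 = 1.72 per hour

1.72 per hour


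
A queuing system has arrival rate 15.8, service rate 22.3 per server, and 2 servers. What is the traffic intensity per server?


rho = lambda / (c * mu) = 15.8 / (2 * 22.3) = 0.3543

0.3543


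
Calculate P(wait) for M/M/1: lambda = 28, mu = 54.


P(wait) = rho = lambda/mu = 28/54 = 0.5185

0.5185


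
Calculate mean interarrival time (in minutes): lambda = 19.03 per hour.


Mean interarrival time = 60/lambda = 60/19.03 = 3.15 minutes

3.15 minutes


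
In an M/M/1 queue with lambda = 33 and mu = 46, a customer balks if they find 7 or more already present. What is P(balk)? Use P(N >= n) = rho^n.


P(N >= 7) = rho^7 = (33/46)^7 = 0.0978

0.0978


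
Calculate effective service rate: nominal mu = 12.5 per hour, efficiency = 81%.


Effective rate = mu * efficiency = 12.5 * 0.81 = 10.13 per hour

10.13 per hour


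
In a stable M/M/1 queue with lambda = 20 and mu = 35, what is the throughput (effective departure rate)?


For a stable queue (lambda < mu), throughput = lambda = 20 per hour

20 per hour


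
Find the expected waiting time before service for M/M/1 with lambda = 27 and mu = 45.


rho = 27/45; Wq = rho/(mu - lambda) = 0.0333 hours

0.0333 hours


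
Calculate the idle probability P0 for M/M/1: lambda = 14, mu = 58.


P0 = 1 - rho = 1 - 14/58 = 0.7586

0.7586


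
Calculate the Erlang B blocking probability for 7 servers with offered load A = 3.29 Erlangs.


B(N,A) = (A^N/N!) / sum(A^k/k!, k=0..N) with N=7, A=3.29 = 0.0315

0.0315


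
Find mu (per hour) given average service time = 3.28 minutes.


mu = 60 / avg_service_time = 60 / 3.28 = 18.29 per hour

18.29 per hour


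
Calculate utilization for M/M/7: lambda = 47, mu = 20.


rho = lambda/(c*mu) = 47/(7*20) = 0.3357

0.3357


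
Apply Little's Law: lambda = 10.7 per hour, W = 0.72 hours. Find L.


L = lambda * W = 10.7 * 0.72 = 7.7

7.7


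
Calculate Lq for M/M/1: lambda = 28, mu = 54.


rho = 28/54; Lq = rho^2/(1-rho) = 0.56

0.56


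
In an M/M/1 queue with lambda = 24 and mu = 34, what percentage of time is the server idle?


Idle fraction = (1 - rho) * 100 = (1 - 24/34) * 100 = 29.4%

29.4%


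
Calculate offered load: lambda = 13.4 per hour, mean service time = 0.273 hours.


Offered load a = lambda * E[S] = 13.4 * 0.273 = 3.66 Erlangs

3.66 Erlangs


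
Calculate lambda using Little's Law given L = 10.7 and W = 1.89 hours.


lambda = L / W = 10.7 / 1.89 = 5.66 per hour

5.66 per hour


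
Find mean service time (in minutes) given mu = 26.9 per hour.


Mean service time = 60/mu = 60/26.9 = 2.23 minutes

2.23 minutes


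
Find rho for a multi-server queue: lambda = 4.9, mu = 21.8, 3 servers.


rho = lambda / (c * mu) = 4.9 / (3 * 21.8) = 0.0749

0.0749


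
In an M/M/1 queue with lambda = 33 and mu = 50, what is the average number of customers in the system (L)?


rho = 33/50; L = rho/(1-rho) = 1.94

1.94


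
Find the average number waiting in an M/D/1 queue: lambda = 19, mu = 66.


M/D/1: Lq = rho^2 / (2*(1-rho)) where rho = 19/66; Lq = 0.06

0.06


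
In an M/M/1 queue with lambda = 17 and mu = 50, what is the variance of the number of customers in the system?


rho = 17/50; Var(N) = rho/(1-rho)^2 = 0.78

0.78


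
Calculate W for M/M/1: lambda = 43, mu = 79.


W = 1/(mu - lambda) = 1/(79 - 43) = 0.0278 hours

0.0278 hours


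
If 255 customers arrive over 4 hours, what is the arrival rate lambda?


lambda = total arrivals / time = 255 / 4 = 63.75 per hour

63.75 per hour


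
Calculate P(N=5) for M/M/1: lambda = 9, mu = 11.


rho = 9/11; P(n) = (1-rho)*rho^n = (1-9/11)*(9/11)^5 = 0.0667

0.0667


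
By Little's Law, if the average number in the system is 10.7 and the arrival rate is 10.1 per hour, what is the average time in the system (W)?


W = L / lambda = 10.7 / 10.1 = 1.0594 hours

1.0594 hours


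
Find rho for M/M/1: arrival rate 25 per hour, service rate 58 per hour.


rho = lambda/mu = 25/58 = 0.431

0.431


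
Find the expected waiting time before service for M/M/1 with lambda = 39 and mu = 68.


rho = 39/68; Wq = rho/(mu - lambda) = 0.0198 hours

0.0198 hours


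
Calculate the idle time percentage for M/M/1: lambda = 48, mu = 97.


Idle fraction = (1 - rho) * 100 = (1 - 48/97) * 100 = 50.5%

50.5%


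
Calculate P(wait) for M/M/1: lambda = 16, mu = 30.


P(wait) = rho = lambda/mu = 16/30 = 0.5333

0.5333


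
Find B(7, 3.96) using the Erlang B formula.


B(N,A) = (A^N/N!) / sum(A^k/k!, k=0..N) with N=7, A=3.96 = 0.0607

0.0607


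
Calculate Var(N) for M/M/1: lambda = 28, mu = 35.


rho = 28/35; Var(N) = rho/(1-rho)^2 = 20.0

20.0


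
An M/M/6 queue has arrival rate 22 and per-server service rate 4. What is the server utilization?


rho = lambda/(c*mu) = 22/(6*4) = 0.9167

0.9167


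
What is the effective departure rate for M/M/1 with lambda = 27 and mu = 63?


For a stable queue (lambda < mu), throughput = lambda = 27 per hour

27 per hour


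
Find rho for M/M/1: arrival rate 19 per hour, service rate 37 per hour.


rho = lambda/mu = 19/37 = 0.5135

0.5135


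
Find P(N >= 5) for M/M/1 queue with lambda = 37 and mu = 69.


P(N >= 5) = rho^5 = (37/69)^5 = 0.0443

0.0443


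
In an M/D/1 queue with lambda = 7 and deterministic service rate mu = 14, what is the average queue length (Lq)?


M/D/1: Lq = rho^2 / (2*(1-rho)) where rho = 7/14; Lq = 0.25

0.25


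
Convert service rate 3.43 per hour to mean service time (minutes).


Mean service time = 60/mu = 60/3.43 = 17.49 minutes

17.49 minutes


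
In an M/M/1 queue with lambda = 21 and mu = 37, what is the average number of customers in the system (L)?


rho = 21/37; L = rho/(1-rho) = 1.31

1.31


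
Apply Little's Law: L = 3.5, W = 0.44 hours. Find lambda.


lambda = L / W = 3.5 / 0.44 = 7.95 per hour

7.95 per hour


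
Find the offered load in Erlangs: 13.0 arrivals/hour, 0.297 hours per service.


Offered load a = lambda * E[S] = 13.0 * 0.297 = 3.86 Erlangs

3.86 Erlangs


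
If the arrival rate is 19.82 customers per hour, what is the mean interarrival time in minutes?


Mean interarrival time = 60/lambda = 60/19.82 = 3.03 minutes

3.03 minutes


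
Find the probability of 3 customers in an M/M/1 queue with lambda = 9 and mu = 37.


rho = 9/37; P(n) = (1-rho)*rho^n = (1-9/37)*(9/37)^3 = 0.0109

0.0109


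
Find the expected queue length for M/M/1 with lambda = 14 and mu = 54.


rho = 14/54; Lq = rho^2/(1-rho) = 0.09

0.09


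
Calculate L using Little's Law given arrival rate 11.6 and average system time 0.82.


L = lambda * W = 11.6 * 0.82 = 9.51

9.51


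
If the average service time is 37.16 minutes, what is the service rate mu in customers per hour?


mu = 60 / avg_service_time = 60 / 37.16 = 1.61 per hour

1.61 per hour


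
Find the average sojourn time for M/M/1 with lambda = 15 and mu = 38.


W = 1/(mu - lambda) = 1/(38 - 15) = 0.0435 hours

0.0435 hours


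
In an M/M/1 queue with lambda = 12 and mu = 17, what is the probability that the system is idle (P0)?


P0 = 1 - rho = 1 - 12/17 = 0.2941

0.2941


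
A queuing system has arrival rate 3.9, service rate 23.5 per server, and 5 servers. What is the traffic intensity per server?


rho = lambda / (c * mu) = 3.9 / (5 * 23.5) = 0.0332

0.0332


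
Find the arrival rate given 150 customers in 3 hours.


lambda = total arrivals / time = 150 / 3 = 50.0 per hour

50.0 per hour


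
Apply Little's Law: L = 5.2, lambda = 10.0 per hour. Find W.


W = L / lambda = 5.2 / 10.0 = 0.52 hours

0.52 hours


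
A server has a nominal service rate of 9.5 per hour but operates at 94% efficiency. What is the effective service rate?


Effective rate = mu * efficiency = 9.5 * 0.94 = 8.93 per hour

8.93 per hour


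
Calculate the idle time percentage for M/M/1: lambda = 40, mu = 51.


Idle fraction = (1 - rho) * 100 = (1 - 40/51) * 100 = 21.6%

21.6%


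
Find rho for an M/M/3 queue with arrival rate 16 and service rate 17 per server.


rho = lambda/(c*mu) = 16/(3*17) = 0.3137

0.3137


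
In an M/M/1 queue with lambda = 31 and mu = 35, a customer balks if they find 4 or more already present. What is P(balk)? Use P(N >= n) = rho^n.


P(N >= 4) = rho^4 = (31/35)^4 = 0.6154

0.6154


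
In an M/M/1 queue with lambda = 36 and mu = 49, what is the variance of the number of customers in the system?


rho = 36/49; Var(N) = rho/(1-rho)^2 = 10.44

10.44


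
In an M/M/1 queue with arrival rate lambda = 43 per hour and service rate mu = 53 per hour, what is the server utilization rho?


rho = lambda/mu = 43/53 = 0.8113

0.8113


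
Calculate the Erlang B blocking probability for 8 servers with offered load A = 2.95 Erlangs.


B(N,A) = (A^N/N!) / sum(A^k/k!, k=0..N) with N=8, A=2.95 = 0.0075

0.0075


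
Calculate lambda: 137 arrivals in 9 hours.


lambda = total arrivals / time = 137 / 9 = 15.22 per hour

15.22 per hour


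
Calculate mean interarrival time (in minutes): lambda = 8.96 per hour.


Mean interarrival time = 60/lambda = 60/8.96 = 6.7 minutes

6.7 minutes


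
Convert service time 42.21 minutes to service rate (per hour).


mu = 60 / avg_service_time = 60 / 42.21 = 1.42 per hour

1.42 per hour


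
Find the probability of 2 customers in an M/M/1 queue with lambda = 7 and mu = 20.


rho = 7/20; P(n) = (1-rho)*rho^n = (1-7/20)*(7/20)^2 = 0.0796

0.0796


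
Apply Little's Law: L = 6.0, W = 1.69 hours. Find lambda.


lambda = L / W = 6.0 / 1.69 = 3.55 per hour

3.55 per hour


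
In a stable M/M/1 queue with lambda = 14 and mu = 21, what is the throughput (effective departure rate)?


For a stable queue (lambda < mu), throughput = lambda = 14 per hour

14 per hour


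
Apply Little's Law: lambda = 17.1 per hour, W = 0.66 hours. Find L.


L = lambda * W = 17.1 * 0.66 = 11.29

11.29


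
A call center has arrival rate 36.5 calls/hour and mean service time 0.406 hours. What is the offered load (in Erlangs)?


Offered load a = lambda * E[S] = 36.5 * 0.406 = 14.82 Erlangs

14.82 Erlangs


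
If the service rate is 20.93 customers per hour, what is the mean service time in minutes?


Mean service time = 60/mu = 60/20.93 = 2.87 minutes

2.87 minutes


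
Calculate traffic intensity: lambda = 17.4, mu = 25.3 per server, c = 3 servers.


rho = lambda / (c * mu) = 17.4 / (3 * 25.3) = 0.2292

0.2292


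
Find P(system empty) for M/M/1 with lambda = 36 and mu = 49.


P0 = 1 - rho = 1 - 36/49 = 0.2653

0.2653


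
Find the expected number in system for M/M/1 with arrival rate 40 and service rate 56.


rho = 40/56; L = rho/(1-rho) = 2.5

2.5


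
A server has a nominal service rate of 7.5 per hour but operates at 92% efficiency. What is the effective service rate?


Effective rate = mu * efficiency = 7.5 * 0.92 = 6.9 per hour

6.9 per hour


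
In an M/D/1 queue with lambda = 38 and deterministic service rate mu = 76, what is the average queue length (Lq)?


M/D/1: Lq = rho^2 / (2*(1-rho)) where rho = 38/76; Lq = 0.25

0.25


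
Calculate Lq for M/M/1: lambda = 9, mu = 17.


rho = 9/17; Lq = rho^2/(1-rho) = 0.6

0.6


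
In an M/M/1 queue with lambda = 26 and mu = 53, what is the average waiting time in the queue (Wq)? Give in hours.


rho = 26/53; Wq = rho/(mu - lambda) = 0.0182 hours

0.0182 hours


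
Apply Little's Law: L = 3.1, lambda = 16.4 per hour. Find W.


W = L / lambda = 3.1 / 16.4 = 0.189 hours

0.189 hours


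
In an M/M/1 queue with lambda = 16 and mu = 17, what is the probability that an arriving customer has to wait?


P(wait) = rho = lambda/mu = 16/17 = 0.9412

0.9412


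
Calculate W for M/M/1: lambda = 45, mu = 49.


W = 1/(mu - lambda) = 1/(49 - 45) = 0.25 hours

0.25 hours


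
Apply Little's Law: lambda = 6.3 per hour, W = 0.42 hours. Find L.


L = lambda * W = 6.3 * 0.42 = 2.65

2.65


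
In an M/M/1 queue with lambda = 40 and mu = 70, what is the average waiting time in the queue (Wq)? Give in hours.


rho = 40/70; Wq = rho/(mu - lambda) = 0.019 hours

0.019 hours


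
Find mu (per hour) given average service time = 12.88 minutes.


mu = 60 / avg_service_time = 60 / 12.88 = 4.66 per hour

4.66 per hour


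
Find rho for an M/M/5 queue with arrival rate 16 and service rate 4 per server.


rho = lambda/(c*mu) = 16/(5*4) = 0.8

0.8


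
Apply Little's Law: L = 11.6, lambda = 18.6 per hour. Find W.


W = L / lambda = 11.6 / 18.6 = 0.6237 hours

0.6237 hours


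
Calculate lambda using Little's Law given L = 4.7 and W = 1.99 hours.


lambda = L / W = 4.7 / 1.99 = 2.36 per hour

2.36 per hour


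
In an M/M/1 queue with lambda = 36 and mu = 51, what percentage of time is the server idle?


Idle fraction = (1 - rho) * 100 = (1 - 36/51) * 100 = 29.4%

29.4%


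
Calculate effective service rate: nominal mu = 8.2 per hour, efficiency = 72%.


Effective rate = mu * efficiency = 8.2 * 0.72 = 5.9 per hour

5.9 per hour


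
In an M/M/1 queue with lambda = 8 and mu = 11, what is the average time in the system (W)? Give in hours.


W = 1/(mu - lambda) = 1/(11 - 8) = 0.3333 hours

0.3333 hours


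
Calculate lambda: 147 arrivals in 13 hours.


lambda = total arrivals / time = 147 / 13 = 11.31 per hour

11.31 per hour


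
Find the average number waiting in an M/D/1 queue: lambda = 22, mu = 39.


M/D/1: Lq = rho^2 / (2*(1-rho)) where rho = 22/39; Lq = 0.37

0.37


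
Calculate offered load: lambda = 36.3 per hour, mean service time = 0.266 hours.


Offered load a = lambda * E[S] = 36.3 * 0.266 = 9.66 Erlangs

9.66 Erlangs


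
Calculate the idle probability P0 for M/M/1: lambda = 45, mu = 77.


P0 = 1 - rho = 1 - 45/77 = 0.4156

0.4156


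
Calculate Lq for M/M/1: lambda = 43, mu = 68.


rho = 43/68; Lq = rho^2/(1-rho) = 1.09

1.09


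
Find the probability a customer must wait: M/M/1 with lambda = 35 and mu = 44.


P(wait) = rho = lambda/mu = 35/44 = 0.7955

0.7955
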